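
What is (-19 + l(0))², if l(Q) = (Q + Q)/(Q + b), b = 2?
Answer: 361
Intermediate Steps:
l(Q) = 2*Q/(2 + Q) (l(Q) = (Q + Q)/(Q + 2) = (2*Q)/(2 + Q) = 2*Q/(2 + Q))
(-19 + l(0))² = (-19 + 2*0/(2 + 0))² = (-19 + 2*0/2)² = (-19 + 2*0*(½))² = (-19 + 0)² = (-19)² = 361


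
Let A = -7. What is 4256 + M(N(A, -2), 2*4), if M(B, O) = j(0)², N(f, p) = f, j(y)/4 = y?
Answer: 4256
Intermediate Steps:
j(y) = 4*y
M(B, O) = 0 (M(B, O) = (4*0)² = 0² = 0)
4256 + M(N(A, -2), 2*4) = 4256 + 0 = 4256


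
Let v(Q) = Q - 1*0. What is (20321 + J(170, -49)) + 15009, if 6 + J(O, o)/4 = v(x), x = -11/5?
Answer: 176486/5 ≈ 35297.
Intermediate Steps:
x = -11/5 (x = -11*⅕ = -11/5 ≈ -2.2000)
v(Q) = Q (v(Q) = Q + 0 = Q)
J(O, o) = -164/5 (J(O, o) = -24 + 4*(-11/5) = -24 - 44/5 = -164/5)
(20321 + J(170, -49)) + 15009 = (20321 - 164/5) + 15009 = 101441/5 + 15009 = 176486/5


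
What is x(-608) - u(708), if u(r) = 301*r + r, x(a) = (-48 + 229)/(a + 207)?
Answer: -85740397/401 ≈ -2.1382e+5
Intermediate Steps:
x(a) = 181/(207 + a)
u(r) = 302*r
x(-608) - u(708) = 181/(207 - 608) - 302*708 = 181/(-401) - 1*213816 = 181*(-1/401) - 213816 = -181/401 - 213816 = -85740397/401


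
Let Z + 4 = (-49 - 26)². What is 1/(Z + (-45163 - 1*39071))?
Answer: -1/78613 ≈ -1.2721e-5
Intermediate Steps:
Z = 5621 (Z = -4 + (-49 - 26)² = -4 + (-75)² = -4 + 5625 = 5621)
1/(Z + (-45163 - 1*39071)) = 1/(5621 + (-45163 - 1*39071)) = 1/(5621 + (-45163 - 39071)) = 1/(5621 - 84234) = 1/(-78613) = -1/78613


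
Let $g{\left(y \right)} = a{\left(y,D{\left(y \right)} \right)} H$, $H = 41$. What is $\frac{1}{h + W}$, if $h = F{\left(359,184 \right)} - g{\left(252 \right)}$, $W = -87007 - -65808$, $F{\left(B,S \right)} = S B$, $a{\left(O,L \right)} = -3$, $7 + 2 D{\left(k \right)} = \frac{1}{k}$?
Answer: $\frac{1}{44980} \approx 2.2232 \cdot 10^{-5}$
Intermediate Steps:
$D{\left(k \right)} = - \frac{7}{2} + \frac{1}{2 k}$
$F{\left(B,S \right)} = B S$
$g{\left(y \right)} = -123$ ($g{\left(y \right)} = \left(-3\right) 41 = -123$)
$W = -21199$ ($W = -87007 + 65808 = -21199$)
$h = 66179$ ($h = 359 \cdot 184 - -123 = 66056 + 123 = 66179$)
$\frac{1}{h + W} = \frac{1}{66179 - 21199} = \frac{1}{44980}$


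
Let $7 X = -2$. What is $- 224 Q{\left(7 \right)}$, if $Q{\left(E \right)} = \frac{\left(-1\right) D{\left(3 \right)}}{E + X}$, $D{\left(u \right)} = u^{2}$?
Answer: $\frac{14112}{47} \approx 300.26$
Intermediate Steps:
$X = - \frac{2}{7}$ ($X = \frac{1}{7} \left(-2\right) = - \frac{2}{7} \approx -0.28571$)
$Q{\left(E \right)} = - \frac{9}{- \frac{2}{7} + E}$ ($Q{\left(E \right)} = \frac{\left(-1\right) 3^{2}}{E - \frac{2}{7}} = \frac{\left(-1\right) 9}{- \frac{2}{7} + E} = \frac{1}{- \frac{2}{7} + E} \left(-9\right) = - \frac{9}{- \frac{2}{7} + E}$)
$- 224 Q{\left(7 \right)} = - 224 \left(- \frac{63}{-2 + 7 \cdot 7}\right) = - 224 \left(- \frac{63}{-2 + 49}\right) = - 224 \left(- \frac{63}{47}\right) = - 224 \left(\left(-63\right) \frac{1}{47}\right) = \left(-224\right) \left(- \frac{63}{47}\right) = \frac{14112}{47}$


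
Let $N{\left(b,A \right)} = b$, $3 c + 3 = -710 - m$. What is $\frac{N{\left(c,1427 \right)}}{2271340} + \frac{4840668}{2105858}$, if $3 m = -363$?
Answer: $\frac{4122895237178}{1793669816145} \approx 2.2986$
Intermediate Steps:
$m = -121$ ($m = \frac{1}{3} \left(-363\right) = -121$)
$c = - \frac{592}{3}$ ($c = -1 + \frac{-710 - -121}{3} = -1 + \frac{-710 + 121}{3} = -1 + \frac{1}{3} \left(-589\right) = -1 - \frac{589}{3} = - \frac{592}{3} \approx -197.33$)
$\frac{N{\left(c,1427 \right)}}{2271340} + \frac{4840668}{2105858} = - \frac{592}{3 \cdot 2271340} + \frac{4840668}{2105858} = \left(- \frac{592}{3}\right) \frac{1}{2271340} + 4840668 \cdot \frac{1}{2105858} = - \frac{148}{1703505} + \frac{2420334}{1052929} = \frac{4122895237178}{1793669816145}$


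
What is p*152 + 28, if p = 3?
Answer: 484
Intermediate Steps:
p*152 + 28 = 3*152 + 28 = 456 + 28 = 484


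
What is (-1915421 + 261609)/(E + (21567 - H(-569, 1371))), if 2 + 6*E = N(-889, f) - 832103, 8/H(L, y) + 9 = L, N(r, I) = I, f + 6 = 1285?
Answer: 119487917/8446313 ≈ 14.147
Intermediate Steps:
f = 1279 (f = -6 + 1285 = 1279)
H(L, y) = 8/(-9 + L)
E = -138471 (E = -1/3 + (1279 - 832103)/6 = -1/3 + (1/6)*(-830824) = -1/3 - 415412/3 = -138471)
(-1915421 + 261609)/(E + (21567 - H(-569, 1371))) = (-1915421 + 261609)/(-138471 + (21567 - 8/(-9 - 569))) = -1653812/(-138471 + (21567 - 8/(-578))) = -1653812/(-138471 + (21567 - 8*(-1)/578)) = -1653812/(-138471 + (21567 - 1*(-4/289))) = -1653812/(-138471 + (21567 + 4/289)) = -1653812/(-138471 + 6232867/289) = -1653812/(-33785252/289) = -1653812*(-289/33785252) = 119487917/8446313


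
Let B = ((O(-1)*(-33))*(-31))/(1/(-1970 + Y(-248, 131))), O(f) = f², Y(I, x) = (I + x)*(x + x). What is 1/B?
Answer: -1/33374352 ≈ -2.9963e-8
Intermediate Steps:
Y(I, x) = 2*x*(I + x) (Y(I, x) = (I + x)*(2*x) = 2*x*(I + x))
B = -33374352 (B = (((-1)²*(-33))*(-31))/(1/(-1970 + 2*131*(-248 + 131))) = ((1*(-33))*(-31))/(1/(-1970 + 2*131*(-117))) = (-33*(-31))/(1/(-1970 - 30654)) = 1023/(1/(-32624)) = 1023/(-1/32624) = 1023*(-32624) = -33374352)
1/B = 1/(-33374352) = -1/33374352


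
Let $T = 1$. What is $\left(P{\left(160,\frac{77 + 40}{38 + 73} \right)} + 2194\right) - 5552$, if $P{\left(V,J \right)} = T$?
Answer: $-3357$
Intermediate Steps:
$P{\left(V,J \right)} = 1$
$\left(P{\left(160,\frac{77 + 40}{38 + 73} \right)} + 2194\right) - 5552 = \left(1 + 2194\right) - 5552 = 2195 - 5552 = -3357$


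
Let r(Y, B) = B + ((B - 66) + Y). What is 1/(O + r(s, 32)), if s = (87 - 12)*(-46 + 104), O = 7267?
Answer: 1/11615 ≈ 8.6096e-5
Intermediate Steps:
s = 4350 (s = 75*58 = 4350)
r(Y, B) = -66 + Y + 2*B (r(Y, B) = B + ((-66 + B) + Y) = B + (-66 + B + Y) = -66 + Y + 2*B)
1/(O + r(s, 32)) = 1/(7267 + (-66 + 4350 + 2*32)) = 1/(7267 + (-66 + 4350 + 64)) = 1/(7267 + 4348) = 1/11615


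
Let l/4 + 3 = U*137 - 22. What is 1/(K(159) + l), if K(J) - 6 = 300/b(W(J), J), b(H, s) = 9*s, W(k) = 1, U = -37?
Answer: -477/9716390 ≈ -4.9092e-5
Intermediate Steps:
l = -20376 (l = -12 + 4*(-37*137 - 22) = -12 + 4*(-5069 - 22) = -12 + 4*(-5091) = -12 - 20364 = -20376)
K(J) = 6 + 100/(3*J) (K(J) = 6 + 300/((9*J)) = 6 + 300*(1/(9*J)) = 6 + 100/(3*J))
1/(K(159) + l) = 1/((6 + (100/3)/159) - 20376) = 1/((6 + (100/3)*(1/159)) - 20376) = 1/((6 + 100/477) - 20376) = 1/(2962/477 - 20376) = 1/(-9716390/477) = -477/9716390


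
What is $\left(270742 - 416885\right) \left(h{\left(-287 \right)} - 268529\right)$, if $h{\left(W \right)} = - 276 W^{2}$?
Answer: $3361635797339$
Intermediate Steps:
$\left(270742 - 416885\right) \left(h{\left(-287 \right)} - 268529\right) = \left(270742 - 416885\right) \left(- 276 \left(-287\right)^{2} - 268529\right) = - 146143 \left(\left(-276\right) 82369 - 268529\right) = - 146143 \left(-22733844 - 268529\right) = \left(-146143\right) \left(-23002373\right) = 3361635797339$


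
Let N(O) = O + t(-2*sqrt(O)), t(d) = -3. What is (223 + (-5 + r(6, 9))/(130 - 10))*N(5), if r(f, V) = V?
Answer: 6691/15 ≈ 446.07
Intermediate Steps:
N(O) = -3 + O (N(O) = O - 3 = -3 + O)
(223 + (-5 + r(6, 9))/(130 - 10))*N(5) = (223 + (-5 + 9)/(130 - 10))*(-3 + 5) = (223 + 4/120)*2 = (223 + 4*(1/120))*2 = (223 + 1/30)*2 = (6691/30)*2 = 6691/15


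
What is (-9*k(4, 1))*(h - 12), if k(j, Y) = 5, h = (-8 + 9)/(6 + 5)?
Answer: 5895/11 ≈ 535.91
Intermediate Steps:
h = 1/11 ≈ 0.090909
(-9*k(4, 1))*(h - 12) = (-9*5)*(1/11 - 12) = -45*(-131/11) = 5895/11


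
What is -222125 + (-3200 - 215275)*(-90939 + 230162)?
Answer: -30416967050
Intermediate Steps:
-222125 + (-3200 - 215275)*(-90939 + 230162) = -222125 - 218475*139223 = -222125 - 30416744925 = -30416967050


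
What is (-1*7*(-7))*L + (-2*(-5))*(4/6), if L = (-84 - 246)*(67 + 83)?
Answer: -7276480/3 ≈ -2.4255e+6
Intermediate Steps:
L = -49500 (L = -330*150 = -49500)
(-1*7*(-7))*L + (-2*(-5))*(4/6) = (-1*7*(-7))*(-49500) + (-2*(-5))*(4/6) = -7*(-7)*(-49500) + 10*(4*(⅙)) = 49*(-49500) + 10*(⅔) = -2425500 + 20/3 = -7276480/3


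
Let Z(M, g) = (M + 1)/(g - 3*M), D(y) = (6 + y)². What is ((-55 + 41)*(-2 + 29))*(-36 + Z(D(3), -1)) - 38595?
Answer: -1516458/61 ≈ -24860.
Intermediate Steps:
Z(M, g) = (1 + M)/(g - 3*M)
((-55 + 41)*(-2 + 29))*(-36 + Z(D(3), -1)) - 38595 = ((-55 + 41)*(-2 + 29))*(-36 + (1 + (6 + 3)²)/(-1 - 3*(6 + 3)²)) - 38595 = (-14*27)*(-36 + (1 + 9²)/(-1 - 3*9²)) - 38595 = -378*(-36 + (1 + 81)/(-1 - 3*81)) - 38595 = -378*(-36 + 82/(-1 - 243)) - 38595 = -378*(-36 + 82/(-244)) - 38595 = -378*(-36 - 1/244*82) - 38595 = -378*(-36 - 41/122) - 38595 = -378*(-4433/122) - 38595 = 837837/61 - 38595 = -1516458/61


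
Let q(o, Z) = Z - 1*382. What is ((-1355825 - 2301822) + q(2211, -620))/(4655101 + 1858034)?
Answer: -3658649/6513135 ≈ -0.56173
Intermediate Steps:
q(o, Z) = -382 + Z (q(o, Z) = Z - 382 = -382 + Z)
((-1355825 - 2301822) + q(2211, -620))/(4655101 + 1858034) = ((-1355825 - 2301822) + (-382 - 620))/(4655101 + 1858034) = (-3657647 - 1002)/6513135 = -3658649*1/6513135 = -3658649/6513135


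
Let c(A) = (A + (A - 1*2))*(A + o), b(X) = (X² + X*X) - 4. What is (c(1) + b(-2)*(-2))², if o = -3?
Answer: 64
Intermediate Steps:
b(X) = -4 + 2*X² (b(X) = (X² + X²) - 4 = 2*X² - 4 = -4 + 2*X²)
c(A) = (-3 + A)*(-2 + 2*A) (c(A) = (A + (A - 1*2))*(A - 3) = (A + (A - 2))*(-3 + A) = (A + (-2 + A))*(-3 + A) = (-2 + 2*A)*(-3 + A) = (-3 + A)*(-2 + 2*A))
(c(1) + b(-2)*(-2))² = ((6 - 8*1 + 2*1²) + (-4 + 2*(-2)²)*(-2))² = ((6 - 8 + 2*1) + (-4 + 2*4)*(-2))² = ((6 - 8 + 2) + (-4 + 8)*(-2))² = (0 + 4*(-2))² = (0 - 8)² = (-8)² = 64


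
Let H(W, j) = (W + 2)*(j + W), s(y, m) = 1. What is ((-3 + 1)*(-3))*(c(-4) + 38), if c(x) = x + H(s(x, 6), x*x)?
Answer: 510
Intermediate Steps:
H(W, j) = (2 + W)*(W + j)
c(x) = 3 + x + 3*x² (c(x) = x + (1² + 2*1 + 2*(x*x) + 1*(x*x)) = x + (1 + 2 + 2*x² + 1*x²) = x + (1 + 2 + 2*x² + x²) = x + (3 + 3*x²) = 3 + x + 3*x²)
((-3 + 1)*(-3))*(c(-4) + 38) = ((-3 + 1)*(-3))*((3 - 4 + 3*(-4)²) + 38) = (-2*(-3))*((3 - 4 + 3*16) + 38) = 6*((3 - 4 + 48) + 38) = 6*(47 + 38) = 6*85 = 510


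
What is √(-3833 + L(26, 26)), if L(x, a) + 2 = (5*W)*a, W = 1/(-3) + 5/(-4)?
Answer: I*√145470/6 ≈ 63.568*I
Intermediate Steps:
W = -19/12 (W = 1*(-⅓) + 5*(-¼) = -⅓ - 5/4 = -19/12 ≈ -1.5833)
L(x, a) = -2 - 95*a/12 (L(x, a) = -2 + (5*(-19/12))*a = -2 - 95*a/12)
√(-3833 + L(26, 26)) = √(-3833 + (-2 - 95/12*26)) = √(-3833 + (-2 - 1235/6)) = √(-3833 - 1247/6) = √(-24245/6) = I*√145470/6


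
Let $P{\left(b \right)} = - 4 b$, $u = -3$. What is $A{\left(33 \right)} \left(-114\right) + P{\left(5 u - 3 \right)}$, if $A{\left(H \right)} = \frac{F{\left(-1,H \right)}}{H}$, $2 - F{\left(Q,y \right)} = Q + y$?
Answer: $\frac{1932}{11} \approx 175.64$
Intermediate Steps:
$F{\left(Q,y \right)} = 2 - Q - y$ ($F{\left(Q,y \right)} = 2 - \left(Q + y\right) = 2 - Q - y$)
$A{\left(H \right)} = \frac{3 - H}{H}$ ($A{\left(H \right)} = \frac{2 - -1 - H}{H} = \frac{2 + 1 - H}{H} = \frac{3 - H}{H}$)
$A{\left(33 \right)} \left(-114\right) + P{\left(5 u - 3 \right)} = \frac{3 - 33}{33} \left(-114\right) - 4 \left(5 \left(-3\right) - 3\right) = \frac{3 - 33}{33} \left(-114\right) - 4 \left(-15 - 3\right) = \frac{1}{33} \left(-30\right) \left(-114\right) - -72 = \left(- \frac{10}{11}\right) \left(-114\right) + 72 = \frac{1140}{11} + 72 = \frac{1932}{11}$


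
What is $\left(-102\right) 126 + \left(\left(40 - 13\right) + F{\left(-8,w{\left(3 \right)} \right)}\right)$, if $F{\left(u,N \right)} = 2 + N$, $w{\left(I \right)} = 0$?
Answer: $-12823$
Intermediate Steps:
$\left(-102\right) 126 + \left(\left(40 - 13\right) + F{\left(-8,w{\left(3 \right)} \right)}\right) = \left(-102\right) 126 + \left(\left(40 - 13\right) + \left(2 + 0\right)\right) = -12852 + \left(\left(40 - 13\right) + 2\right) = -12852 + \left(27 + 2\right) = -12852 + 29 = -12823$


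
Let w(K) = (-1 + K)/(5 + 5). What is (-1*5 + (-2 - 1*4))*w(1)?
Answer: 0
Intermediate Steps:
w(K) = -⅒ + K/10 (w(K) = (-1 + K)/10 = (-1 + K)*(⅒) = -⅒ + K/10)
(-1*5 + (-2 - 1*4))*w(1) = (-1*5 + (-2 - 1*4))*(-⅒ + (⅒)*1) = (-5 + (-2 - 4))*(-⅒ + ⅒) = (-5 - 6)*0 = -11*0 = 0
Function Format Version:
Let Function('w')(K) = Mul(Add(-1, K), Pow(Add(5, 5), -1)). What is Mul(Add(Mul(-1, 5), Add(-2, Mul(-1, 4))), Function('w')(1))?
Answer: 0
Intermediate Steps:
Function('w')(K) = Add(Rational(-1, 10), Mul(Rational(1, 10), K)) (Function('w')(K) = Mul(Add(-1, K), Pow(10, -1)) = Mul(Add(-1, K), Rational(1, 10)) = Add(Rational(-1, 10), Mul(Rational(1, 10), K)))
Mul(Add(Mul(-1, 5), Add(-2, Mul(-1, 4))), Function('w')(1)) = Mul(Add(Mul(-1, 5), Add(-2, Mul(-1, 4))), Add(Rational(-1, 10), Mul(Rational(1, 10), 1))) = Mul(Add(-5, Add(-2, -4)), Add(Rational(-1, 10), Rational(1, 10))) = Mul(Add(-5, -6), 0) = Mul(-11, 0) = 0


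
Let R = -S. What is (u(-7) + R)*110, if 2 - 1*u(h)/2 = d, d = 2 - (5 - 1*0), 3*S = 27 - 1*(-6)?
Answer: -110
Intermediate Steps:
S = 11 (S = (27 - 1*(-6))/3 = (27 + 6)/3 = (1/3)*33 = 11)
d = -3 (d = 2 - (5 + 0) = 2 - 1*5 = 2 - 5 = -3)
R = -11 (R = -1*11 = -11)
u(h) = 10 (u(h) = 4 - 2*(-3) = 4 + 6 = 10)
(u(-7) + R)*110 = (10 - 11)*110 = -1*110 = -110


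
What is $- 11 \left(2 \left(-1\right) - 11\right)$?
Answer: $143$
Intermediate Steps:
$- 11 \left(2 \left(-1\right) - 11\right) = - 11 \left(-2 - 11\right) = \left(-11\right) \left(-13\right) = 143$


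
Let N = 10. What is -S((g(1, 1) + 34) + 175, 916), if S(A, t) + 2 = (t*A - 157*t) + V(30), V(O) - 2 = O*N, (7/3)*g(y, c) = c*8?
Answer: -357508/7 ≈ -51073.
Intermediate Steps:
g(y, c) = 24*c/7 (g(y, c) = 3*(c*8)/7 = 3*(8*c)/7 = 24*c/7)
V(O) = 2 + 10*O (V(O) = 2 + O*10 = 2 + 10*O)
S(A, t) = 300 - 157*t + A*t (S(A, t) = -2 + ((t*A - 157*t) + (2 + 10*30)) = -2 + ((A*t - 157*t) + (2 + 300)) = -2 + ((-157*t + A*t) + 302) = -2 + (302 - 157*t + A*t) = 300 - 157*t + A*t)
-S((g(1, 1) + 34) + 175, 916) = -(300 - 157*916 + (((24/7)*1 + 34) + 175)*916) = -(300 - 143812 + ((24/7 + 34) + 175)*916) = -(300 - 143812 + (262/7 + 175)*916) = -(300 - 143812 + (1487/7)*916) = -(300 - 143812 + 1362092/7) = -1*357508/7 = -357508/7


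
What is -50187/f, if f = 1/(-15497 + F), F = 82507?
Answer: -3363030870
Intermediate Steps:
f = 1/67010 (f = 1/(-15497 + 82507) = 1/67010 ≈ 1.4923e-5)
-50187/f = -50187/1/67010 = -50187*67010 = -3363030870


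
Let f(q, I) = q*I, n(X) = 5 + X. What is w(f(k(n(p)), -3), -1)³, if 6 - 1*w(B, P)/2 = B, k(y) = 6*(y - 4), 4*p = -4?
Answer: 1728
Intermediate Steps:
p = -1 (p = (¼)*(-4) = -1)
k(y) = -24 + 6*y (k(y) = 6*(-4 + y) = -24 + 6*y)
f(q, I) = I*q
w(B, P) = 12 - 2*B
w(f(k(n(p)), -3), -1)³ = (12 - (-6)*(-24 + 6*(5 - 1)))³ = (12 - (-6)*(-24 + 6*4))³ = (12 - (-6)*(-24 + 24))³ = (12 - (-6)*0)³ = (12 - 2*0)³ = (12 + 0)³ = 12³ = 1728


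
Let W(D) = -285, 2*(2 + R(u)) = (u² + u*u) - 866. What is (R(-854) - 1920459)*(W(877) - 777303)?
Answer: 926556753864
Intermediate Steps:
R(u) = -435 + u² (R(u) = -2 + ((u² + u*u) - 866)/2 = -2 + ((u² + u²) - 866)/2 = -2 + (2*u² - 866)/2 = -2 + (-866 + 2*u²)/2 = -2 + (-433 + u²) = -435 + u²)
(R(-854) - 1920459)*(W(877) - 777303) = ((-435 + (-854)²) - 1920459)*(-285 - 777303) = ((-435 + 729316) - 1920459)*(-777588) = (728881 - 1920459)*(-777588) = -1191578*(-777588) = 926556753864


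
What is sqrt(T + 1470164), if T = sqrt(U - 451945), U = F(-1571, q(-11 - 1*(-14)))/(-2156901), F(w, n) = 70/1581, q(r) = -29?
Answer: sqrt(1899535603071330809410356 + 1136686827*I*sqrt(583938674957427603564535))/1136686827 ≈ 1212.5 + 0.27722*I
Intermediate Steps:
F(w, n) = 70/1581 (F(w, n) = 70*(1/1581) = 70/1581)
U = -70/3410060481 (U = (70/1581)/(-2156901) = (70/1581)*(-1/2156901) = -70/3410060481 ≈ -2.0527e-8)
T = I*sqrt(583938674957427603564535)/1136686827 (T = sqrt(-70/3410060481 - 451945) = sqrt(-1541159784085615/3410060481) = I*sqrt(583938674957427603564535)/1136686827 ≈ 672.27*I)
sqrt(T + 1470164) = sqrt(I*sqrt(583938674957427603564535)/1136686827 + 1470164) = sqrt(1470164 + I*sqrt(583938674957427603564535)/1136686827)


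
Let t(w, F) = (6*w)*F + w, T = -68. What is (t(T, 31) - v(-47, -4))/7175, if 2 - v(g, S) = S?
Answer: -12722/7175 ≈ -1.7731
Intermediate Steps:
t(w, F) = w + 6*F*w (t(w, F) = 6*F*w + w = w + 6*F*w)
v(g, S) = 2 - S
(t(T, 31) - v(-47, -4))/7175 = (-68*(1 + 6*31) - (2 - 1*(-4)))/7175 = (-68*(1 + 186) - (2 + 4))*(1/7175) = (-68*187 - 1*6)*(1/7175) = (-12716 - 6)*(1/7175) = -12722*1/7175 = -12722/7175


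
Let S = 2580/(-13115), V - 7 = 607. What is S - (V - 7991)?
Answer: 449985/61 ≈ 7376.8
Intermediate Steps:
V = 614 (V = 7 + 607 = 614)
S = -12/61 (S = 2580*(-1/13115) = -12/61 ≈ -0.19672)
S - (V - 7991) = -12/61 - (614 - 7991) = -12/61 - 1*(-7377) = -12/61 + 7377 = 449985/61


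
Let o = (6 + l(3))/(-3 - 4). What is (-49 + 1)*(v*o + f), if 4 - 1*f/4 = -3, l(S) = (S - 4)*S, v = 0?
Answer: -1344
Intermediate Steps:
l(S) = S*(-4 + S) (l(S) = (-4 + S)*S = S*(-4 + S))
f = 28 (f = 16 - 4*(-3) = 16 + 12 = 28)
o = -3/7 (o = (6 + 3*(-4 + 3))/(-3 - 4) = (6 + 3*(-1))/(-7) = -(6 - 3)/7 = -1/7*3 = -3/7 ≈ -0.42857)
(-49 + 1)*(v*o + f) = (-49 + 1)*(0*(-3/7) + 28) = -48*(0 + 28) = -48*28 = -1344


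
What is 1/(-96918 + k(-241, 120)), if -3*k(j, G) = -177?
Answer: -1/96859 ≈ -1.0324e-5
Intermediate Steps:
k(j, G) = 59 (k(j, G) = -⅓*(-177) = 59)
1/(-96918 + k(-241, 120)) = 1/(-96918 + 59) = 1/(-96859) = -1/96859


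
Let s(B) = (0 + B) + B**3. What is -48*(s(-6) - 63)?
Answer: 13680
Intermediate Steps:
s(B) = B + B**3
-48*(s(-6) - 63) = -48*((-6 + (-6)**3) - 63) = -48*((-6 - 216) - 63) = -48*(-222 - 63) = -48*(-285) = 13680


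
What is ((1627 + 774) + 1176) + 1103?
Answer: 4680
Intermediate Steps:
((1627 + 774) + 1176) + 1103 = (2401 + 1176) + 1103 = 3577 + 1103 = 4680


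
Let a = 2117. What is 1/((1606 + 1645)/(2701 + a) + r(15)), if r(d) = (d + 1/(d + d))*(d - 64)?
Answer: -12045/8864621 ≈ -0.0013588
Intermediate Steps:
r(d) = (-64 + d)*(d + 1/(2*d)) (r(d) = (d + 1/(2*d))*(-64 + d) = (-64 + d)*(d + 1/(2*d)))
1/((1606 + 1645)/(2701 + a) + r(15)) = 1/((1606 + 1645)/(2701 + 2117) + (1/2 + 15**2 - 64*15 - 32/15)) = 1/(3251/4818 + (1/2 + 225 - 960 - 32*1/15)) = 1/(3251*(1/4818) + (1/2 + 225 - 960 - 32/15)) = 1/(3251/4818 - 22099/30) = 1/(-8864621/12045) = -12045/8864621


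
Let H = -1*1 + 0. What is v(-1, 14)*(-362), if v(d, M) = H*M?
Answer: 5068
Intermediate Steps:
H = -1 (H = -1 + 0 = -1)
v(d, M) = -M
v(-1, 14)*(-362) = -1*14*(-362) = -14*(-362) = 5068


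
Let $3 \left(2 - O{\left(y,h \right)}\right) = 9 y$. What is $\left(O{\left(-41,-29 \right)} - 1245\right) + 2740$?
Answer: $1620$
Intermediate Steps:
$O{\left(y,h \right)} = 2 - 3 y$ ($O{\left(y,h \right)} = 2 - \frac{9 y}{3} = 2 - 3 y$)
$\left(O{\left(-41,-29 \right)} - 1245\right) + 2740 = \left(\left(2 - -123\right) - 1245\right) + 2740 = \left(\left(2 + 123\right) - 1245\right) + 2740 = \left(125 - 1245\right) + 2740 = -1120 + 2740 = 1620$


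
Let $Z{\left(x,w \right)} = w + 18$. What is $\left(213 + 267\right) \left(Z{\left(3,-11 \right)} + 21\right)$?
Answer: $13440$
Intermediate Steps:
$Z{\left(x,w \right)} = 18 + w$
$\left(213 + 267\right) \left(Z{\left(3,-11 \right)} + 21\right) = \left(213 + 267\right) \left(\left(18 - 11\right) + 21\right) = 480 \left(7 + 21\right) = 480 \cdot 28 = 13440$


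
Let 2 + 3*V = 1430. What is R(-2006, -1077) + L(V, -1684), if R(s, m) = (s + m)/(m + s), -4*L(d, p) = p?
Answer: 422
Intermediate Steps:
V = 476 (V = -⅔ + (⅓)*1430 = -⅔ + 1430/3 = 476)
L(d, p) = -p/4
R(s, m) = 1 (R(s, m) = (m + s)/(m + s) = 1)
R(-2006, -1077) + L(V, -1684) = 1 - ¼*(-1684) = 1 + 421 = 422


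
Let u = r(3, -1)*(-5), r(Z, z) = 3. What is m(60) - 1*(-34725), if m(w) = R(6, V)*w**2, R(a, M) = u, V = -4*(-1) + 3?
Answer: -19275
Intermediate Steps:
V = 7 (V = 4 + 3 = 7)
u = -15 (u = 3*(-5) = -15)
R(a, M) = -15
m(w) = -15*w**2
m(60) - 1*(-34725) = -15*60**2 - 1*(-34725) = -15*3600 + 34725 = -54000 + 34725 = -19275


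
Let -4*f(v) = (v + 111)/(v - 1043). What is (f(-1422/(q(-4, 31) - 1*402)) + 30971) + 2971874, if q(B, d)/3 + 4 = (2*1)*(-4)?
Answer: 227921943275/75902 ≈ 3.0028e+6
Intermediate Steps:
q(B, d) = -36 (q(B, d) = -12 + 3*((2*1)*(-4)) = -12 + 3*(2*(-4)) = -12 + 3*(-8) = -12 - 24 = -36)
f(v) = -(111 + v)/(4*(-1043 + v)) (f(v) = -(v + 111)/(4*(v - 1043)) = -(111 + v)/(4*(-1043 + v)))
(f(-1422/(q(-4, 31) - 1*402)) + 30971) + 2971874 = ((-111 - (-1422)/(-36 - 1*402))/(4*(-1043 - 1422/(-36 - 1*402))) + 30971) + 2971874 = ((-111 - (-1422)/(-36 - 402))/(4*(-1043 - 1422/(-36 - 402))) + 30971) + 2971874 = ((-111 - (-1422)/(-438))/(4*(-1043 - 1422/(-438))) + 30971) + 2971874 = ((-111 - (-1422)*(-1)/438)/(4*(-1043 - 1422*(-1/438))) + 30971) + 2971874 = ((-111 - 1*237/73)/(4*(-1043 + 237/73)) + 30971) + 2971874 = ((-111 - 237/73)/(4*(-75902/73)) + 30971) + 2971874 = ((1/4)*(-73/75902)*(-8340/73) + 30971) + 2971874 = (2085/75902 + 30971) + 2971874 = 2350762927/75902 + 2971874 = 227921943275/75902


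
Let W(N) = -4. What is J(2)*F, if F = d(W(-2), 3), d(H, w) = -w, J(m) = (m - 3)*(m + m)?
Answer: 12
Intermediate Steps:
J(m) = 2*m*(-3 + m) (J(m) = (-3 + m)*(2*m) = 2*m*(-3 + m))
F = -3 (F = -1*3 = -3)
J(2)*F = (2*2*(-3 + 2))*(-3) = (2*2*(-1))*(-3) = -4*(-3) = 12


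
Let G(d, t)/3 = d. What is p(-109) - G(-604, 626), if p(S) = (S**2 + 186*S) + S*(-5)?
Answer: -6036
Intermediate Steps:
G(d, t) = 3*d
p(S) = S**2 + 181*S (p(S) = (S**2 + 186*S) - 5*S = S**2 + 181*S)
p(-109) - G(-604, 626) = -109*(181 - 109) - 3*(-604) = -109*72 - 1*(-1812) = -7848 + 1812 = -6036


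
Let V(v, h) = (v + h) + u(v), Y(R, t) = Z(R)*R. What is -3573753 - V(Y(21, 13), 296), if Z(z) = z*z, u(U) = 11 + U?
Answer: -3592582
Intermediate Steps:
Z(z) = z²
Y(R, t) = R³ (Y(R, t) = R²*R = R³)
V(v, h) = 11 + h + 2*v (V(v, h) = (v + h) + (11 + v) = (h + v) + (11 + v) = 11 + h + 2*v)
-3573753 - V(Y(21, 13), 296) = -3573753 - (11 + 296 + 2*21³) = -3573753 - (11 + 296 + 2*9261) = -3573753 - (11 + 296 + 18522) = -3573753 - 1*18829 = -3573753 - 18829 = -3592582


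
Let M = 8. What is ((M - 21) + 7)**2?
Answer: 36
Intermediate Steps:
((M - 21) + 7)**2 = ((8 - 21) + 7)**2 = (-13 + 7)**2 = (-6)**2 = 36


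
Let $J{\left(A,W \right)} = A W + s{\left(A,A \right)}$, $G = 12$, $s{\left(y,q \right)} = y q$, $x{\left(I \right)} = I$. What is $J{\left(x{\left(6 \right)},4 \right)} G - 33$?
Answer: $687$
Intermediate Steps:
$s{\left(y,q \right)} = q y$
$J{\left(A,W \right)} = A^{2} + A W$ ($J{\left(A,W \right)} = A W + A A = A W + A^{2} = A^{2} + A W$)
$J{\left(x{\left(6 \right)},4 \right)} G - 33 = 6 \left(6 + 4\right) 12 - 33 = 6 \cdot 10 \cdot 12 - 33 = 60 \cdot 12 - 33 = 720 - 33 = 687$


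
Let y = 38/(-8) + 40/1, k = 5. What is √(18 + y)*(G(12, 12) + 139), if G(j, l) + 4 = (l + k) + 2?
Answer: 77*√213 ≈ 1123.8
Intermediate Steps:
G(j, l) = 3 + l (G(j, l) = -4 + ((l + 5) + 2) = -4 + ((5 + l) + 2) = -4 + (7 + l) = 3 + l)
y = 141/4 (y = 38*(-⅛) + 40*1 = -19/4 + 40 = 141/4 ≈ 35.250)
√(18 + y)*(G(12, 12) + 139) = √(18 + 141/4)*((3 + 12) + 139) = √(213/4)*(15 + 139) = (√213/2)*154 = 77*√213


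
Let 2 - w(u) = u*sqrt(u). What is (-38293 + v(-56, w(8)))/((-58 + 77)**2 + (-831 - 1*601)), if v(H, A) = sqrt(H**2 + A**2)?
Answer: 38293/1071 - 2*sqrt(913 - 16*sqrt(2))/1071 ≈ 35.699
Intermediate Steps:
w(u) = 2 - u**(3/2) (w(u) = 2 - u*sqrt(u) = 2 - u**(3/2))
v(H, A) = sqrt(A**2 + H**2)
(-38293 + v(-56, w(8)))/((-58 + 77)**2 + (-831 - 1*601)) = (-38293 + sqrt((2 - 8**(3/2))**2 + (-56)**2))/((-58 + 77)**2 + (-831 - 1*601)) = (-38293 + sqrt((2 - 16*sqrt(2))**2 + 3136))/(19**2 + (-831 - 601)) = (-38293 + sqrt((2 - 16*sqrt(2))**2 + 3136))/(361 - 1432) = (-38293 + sqrt(3136 + (2 - 16*sqrt(2))**2))/(-1071) = (-38293 + sqrt(3136 + (2 - 16*sqrt(2))**2))*(-1/1071) = 38293/1071 - sqrt(3136 + (2 - 16*sqrt(2))**2)/1071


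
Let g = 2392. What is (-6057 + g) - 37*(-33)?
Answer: -2444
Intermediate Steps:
(-6057 + g) - 37*(-33) = (-6057 + 2392) - 37*(-33) = -3665 + 1221 = -2444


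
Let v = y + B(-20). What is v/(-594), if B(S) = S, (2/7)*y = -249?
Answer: 1783/1188 ≈ 1.5008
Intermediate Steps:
y = -1743/2 (y = (7/2)*(-249) = -1743/2 ≈ -871.50)
v = -1783/2 (v = -1743/2 - 20 = -1783/2 ≈ -891.50)
v/(-594) = -1783/2/(-594) = -1783/2*(-1/594) = 1783/1188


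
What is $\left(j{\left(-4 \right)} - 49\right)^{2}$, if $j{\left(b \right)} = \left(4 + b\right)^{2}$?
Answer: $2401$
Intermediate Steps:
$\left(j{\left(-4 \right)} - 49\right)^{2} = \left(\left(4 - 4\right)^{2} - 49\right)^{2} = \left(0^{2} - 49\right)^{2} = \left(0 - 49\right)^{2} = \left(-49\right)^{2} = 2401$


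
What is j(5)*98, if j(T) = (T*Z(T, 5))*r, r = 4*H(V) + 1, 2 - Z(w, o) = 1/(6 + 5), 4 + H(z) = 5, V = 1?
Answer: 51450/11 ≈ 4677.3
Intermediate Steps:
H(z) = 1 (H(z) = -4 + 5 = 1)
Z(w, o) = 21/11 (Z(w, o) = 2 - 1/(6 + 5) = 2 - 1/11 = 21/11)
r = 5 (r = 4*1 + 1 = 4 + 1 = 5)
j(T) = 105*T/11 (j(T) = (T*(21/11))*5 = (21*T/11)*5 = 105*T/11)
j(5)*98 = ((105/11)*5)*98 = (525/11)*98 = 51450/11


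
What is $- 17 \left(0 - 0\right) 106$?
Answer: $0$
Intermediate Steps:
$- 17 \left(0 - 0\right) 106 = - 17 \left(0 + 0\right) 106 = \left(-17\right) 0 \cdot 106 = 0 \cdot 106 = 0$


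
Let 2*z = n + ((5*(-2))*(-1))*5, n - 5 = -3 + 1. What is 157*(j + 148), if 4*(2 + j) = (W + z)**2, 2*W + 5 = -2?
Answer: 174741/4 ≈ 43685.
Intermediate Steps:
n = 3 (n = 5 + (-3 + 1) = 5 - 2 = 3)
z = 53/2 (z = (3 + ((5*(-2))*(-1))*5)/2 = (3 - 10*(-1)*5)/2 = (3 + 10*5)/2 = (3 + 50)/2 = (1/2)*53 = 53/2 ≈ 26.500)
W = -7/2 (W = -5/2 + (1/2)*(-2) = -5/2 - 1 = -7/2 ≈ -3.5000)
j = 521/4 (j = -2 + (-7/2 + 53/2)**2/4 = -2 + (1/4)*23**2 = -2 + (1/4)*529 = -2 + 529/4 = 521/4 ≈ 130.25)
157*(j + 148) = 157*(521/4 + 148) = 157*(1113/4) = 174741/4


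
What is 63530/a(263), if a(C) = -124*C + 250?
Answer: -31765/16181 ≈ -1.9631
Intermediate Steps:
a(C) = 250 - 124*C
63530/a(263) = 63530/(250 - 124*263) = 63530/(250 - 32612) = 63530/(-32362) = 63530*(-1/32362) = -31765/16181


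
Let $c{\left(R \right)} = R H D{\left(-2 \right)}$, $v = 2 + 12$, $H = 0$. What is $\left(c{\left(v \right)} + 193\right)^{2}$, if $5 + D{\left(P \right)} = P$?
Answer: $37249$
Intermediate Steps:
$D{\left(P \right)} = -5 + P$
$v = 14$
$c{\left(R \right)} = 0$ ($c{\left(R \right)} = R 0 \left(-5 - 2\right) = 0 \left(-7\right) = 0$)
$\left(c{\left(v \right)} + 193\right)^{2} = \left(0 + 193\right)^{2} = 193^{2} = 37249$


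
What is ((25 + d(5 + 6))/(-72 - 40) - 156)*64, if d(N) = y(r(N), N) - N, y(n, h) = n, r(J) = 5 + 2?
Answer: -9996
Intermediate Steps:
r(J) = 7
d(N) = 7 - N
((25 + d(5 + 6))/(-72 - 40) - 156)*64 = ((25 + (7 - (5 + 6)))/(-72 - 40) - 156)*64 = ((25 + (7 - 1*11))/(-112) - 156)*64 = ((25 + (7 - 11))*(-1/112) - 156)*64 = ((25 - 4)*(-1/112) - 156)*64 = (21*(-1/112) - 156)*64 = (-3/16 - 156)*64 = -2499/16*64 = -9996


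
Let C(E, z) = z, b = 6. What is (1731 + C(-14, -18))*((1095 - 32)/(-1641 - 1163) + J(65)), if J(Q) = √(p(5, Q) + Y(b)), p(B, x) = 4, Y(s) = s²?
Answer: -1820919/2804 + 3426*√10 ≈ 10185.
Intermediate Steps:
J(Q) = 2*√10 (J(Q) = √(4 + 6²) = √(4 + 36) = √40 = 2*√10)
(1731 + C(-14, -18))*((1095 - 32)/(-1641 - 1163) + J(65)) = (1731 - 18)*((1095 - 32)/(-1641 - 1163) + 2*√10) = 1713*(1063/(-2804) + 2*√10) = 1713*(1063*(-1/2804) + 2*√10) = 1713*(-1063/2804 + 2*√10) = -1820919/2804 + 3426*√10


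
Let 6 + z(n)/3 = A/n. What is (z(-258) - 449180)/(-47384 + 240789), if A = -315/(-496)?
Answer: -19160990203/8249883680 ≈ -2.3226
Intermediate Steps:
A = 315/496 (A = -315*(-1/496) = 315/496 ≈ 0.63508)
z(n) = -18 + 945/(496*n) (z(n) = -18 + 3*(315/(496*n)) = -18 + 945/(496*n))
(z(-258) - 449180)/(-47384 + 240789) = ((-18 + (945/496)/(-258)) - 449180)/(-47384 + 240789) = ((-18 + (945/496)*(-1/258)) - 449180)/193405 = ((-18 - 315/42656) - 449180)*(1/193405) = (-768123/42656 - 449180)*(1/193405) = -19160990203/42656*1/193405 = -19160990203/8249883680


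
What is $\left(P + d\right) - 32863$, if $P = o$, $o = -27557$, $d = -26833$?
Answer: $-87253$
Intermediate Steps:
$P = -27557$
$\left(P + d\right) - 32863 = \left(-27557 - 26833\right) - 32863 = -54390 - 32863 = -87253$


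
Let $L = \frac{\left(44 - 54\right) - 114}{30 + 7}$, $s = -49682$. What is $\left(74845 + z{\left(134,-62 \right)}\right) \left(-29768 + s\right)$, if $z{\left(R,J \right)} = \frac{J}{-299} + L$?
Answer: $- \frac{65782649740850}{11063} \approx -5.9462 \cdot 10^{9}$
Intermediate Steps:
$L = - \frac{124}{37}$ ($L = \frac{\left(44 - 54\right) - 114}{37} = \left(-10 - 114\right) \frac{1}{37} = \left(-124\right) \frac{1}{37} = - \frac{124}{37} \approx -3.3514$)
$z{\left(R,J \right)} = - \frac{124}{37} - \frac{J}{299}$ ($z{\left(R,J \right)} = \frac{J}{-299} - \frac{124}{37} = J \left(- \frac{1}{299}\right) - \frac{124}{37} = - \frac{J}{299} - \frac{124}{37} = - \frac{124}{37} - \frac{J}{299}$)
$\left(74845 + z{\left(134,-62 \right)}\right) \left(-29768 + s\right) = \left(74845 - \frac{34782}{11063}\right) \left(-29768 - 49682\right) = \left(74845 + \left(- \frac{124}{37} + \frac{62}{299}\right)\right) \left(-79450\right) = \left(74845 - \frac{34782}{11063}\right) \left(-79450\right) = \frac{827975453}{11063} \left(-79450\right) = - \frac{65782649740850}{11063}$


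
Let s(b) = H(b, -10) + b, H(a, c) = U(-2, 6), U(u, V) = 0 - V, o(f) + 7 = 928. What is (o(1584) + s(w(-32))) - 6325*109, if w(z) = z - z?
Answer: -688510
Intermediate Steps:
w(z) = 0
o(f) = 921 (o(f) = -7 + 928 = 921)
U(u, V) = -V
H(a, c) = -6 (H(a, c) = -1*6 = -6)
s(b) = -6 + b
(o(1584) + s(w(-32))) - 6325*109 = (921 + (-6 + 0)) - 6325*109 = (921 - 6) - 689425 = 915 - 689425 = -688510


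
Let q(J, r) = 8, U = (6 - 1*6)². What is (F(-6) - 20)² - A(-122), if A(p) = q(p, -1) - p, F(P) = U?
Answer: 270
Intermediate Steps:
U = 0 (U = (6 - 6)² = 0² = 0)
F(P) = 0
A(p) = 8 - p
(F(-6) - 20)² - A(-122) = (0 - 20)² - (8 - 1*(-122)) = (-20)² - (8 + 122) = 400 - 1*130 = 400 - 130 = 270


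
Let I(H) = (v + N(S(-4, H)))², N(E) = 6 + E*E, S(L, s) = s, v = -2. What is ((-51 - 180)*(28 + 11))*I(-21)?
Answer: -1784007225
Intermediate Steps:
N(E) = 6 + E²
I(H) = (4 + H²)² (I(H) = (-2 + (6 + H²))² = (4 + H²)²)
((-51 - 180)*(28 + 11))*I(-21) = ((-51 - 180)*(28 + 11))*(4 + (-21)²)² = (-231*39)*(4 + 441)² = -9009*445² = -9009*198025 = -1784007225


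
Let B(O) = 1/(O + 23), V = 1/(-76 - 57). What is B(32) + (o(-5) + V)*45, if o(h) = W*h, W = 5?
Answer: -8231717/7315 ≈ -1125.3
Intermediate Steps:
V = -1/133 (V = 1/(-133) = -1/133 ≈ -0.0075188)
o(h) = 5*h
B(O) = 1/(23 + O)
B(32) + (o(-5) + V)*45 = 1/(23 + 32) + (5*(-5) - 1/133)*45 = 1/55 + (-25 - 1/133)*45 = 1/55 - 3326/133*45 = 1/55 - 149670/133 = -8231717/7315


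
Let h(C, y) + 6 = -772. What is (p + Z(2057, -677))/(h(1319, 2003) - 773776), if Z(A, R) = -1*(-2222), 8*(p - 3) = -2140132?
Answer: 530583/1549108 ≈ 0.34251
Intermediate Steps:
p = -535027/2 (p = 3 + (⅛)*(-2140132) = 3 - 535033/2 = -535027/2 ≈ -2.6751e+5)
h(C, y) = -778 (h(C, y) = -6 - 772 = -778)
Z(A, R) = 2222
(p + Z(2057, -677))/(h(1319, 2003) - 773776) = (-535027/2 + 2222)/(-778 - 773776) = -530583/2/(-774554) = -530583/2*(-1/774554) = 530583/1549108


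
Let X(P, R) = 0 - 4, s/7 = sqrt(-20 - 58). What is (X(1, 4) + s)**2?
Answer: (4 - 7*I*sqrt(78))**2 ≈ -3806.0 - 494.58*I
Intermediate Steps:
s = 7*I*sqrt(78) (s = 7*sqrt(-20 - 58) = 7*sqrt(-78) = 7*(I*sqrt(78)) = 7*I*sqrt(78) ≈ 61.822*I)
X(P, R) = -4
(X(1, 4) + s)**2 = (-4 + 7*I*sqrt(78))**2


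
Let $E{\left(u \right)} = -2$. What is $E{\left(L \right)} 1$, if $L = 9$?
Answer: $-2$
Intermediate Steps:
$E{\left(L \right)} 1 = \left(-2\right) 1 = -2$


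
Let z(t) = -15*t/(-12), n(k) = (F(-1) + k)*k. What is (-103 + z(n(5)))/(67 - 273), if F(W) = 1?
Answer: 131/412 ≈ 0.31796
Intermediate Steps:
n(k) = k*(1 + k) (n(k) = (1 + k)*k = k*(1 + k))
z(t) = 5*t/4 (z(t) = -15*t*(-1/12) = 5*t/4)
(-103 + z(n(5)))/(67 - 273) = (-103 + 5*(5*(1 + 5))/4)/(67 - 273) = (-103 + 5*(5*6)/4)/(-206) = (-103 + (5/4)*30)*(-1/206) = (-103 + 75/2)*(-1/206) = -131/2*(-1/206) = 131/412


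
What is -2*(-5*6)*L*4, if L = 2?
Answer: 480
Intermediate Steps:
-2*(-5*6)*L*4 = -2*(-5*6)*2*4 = -(-60)*2*4 = -2*(-60)*4 = 120*4 = 480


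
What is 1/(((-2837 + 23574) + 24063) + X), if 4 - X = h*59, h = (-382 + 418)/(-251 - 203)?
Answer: 227/10171570 ≈ 2.2317e-5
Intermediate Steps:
h = -18/227 (h = 36/(-454) = 36*(-1/454) = -18/227 ≈ -0.079295)
X = 1970/227 (X = 4 - (-18)*59/227 = 4 - 1*(-1062/227) = 4 + 1062/227 = 1970/227 ≈ 8.6784)
1/(((-2837 + 23574) + 24063) + X) = 1/(((-2837 + 23574) + 24063) + 1970/227) = 1/((20737 + 24063) + 1970/227) = 1/(44800 + 1970/227) = 1/(10171570/227) = 227/10171570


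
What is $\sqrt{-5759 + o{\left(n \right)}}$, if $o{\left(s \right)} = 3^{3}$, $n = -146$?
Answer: $2 i \sqrt{1433} \approx 75.71 i$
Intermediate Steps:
$o{\left(s \right)} = 27$
$\sqrt{-5759 + o{\left(n \right)}} = \sqrt{-5759 + 27} = \sqrt{-5732} = 2 i \sqrt{1433}$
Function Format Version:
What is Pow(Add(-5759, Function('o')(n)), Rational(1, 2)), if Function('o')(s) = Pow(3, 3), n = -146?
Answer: Mul(2, I, Pow(1433, Rational(1, 2))) ≈ Mul(75.710, I)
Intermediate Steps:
Function('o')(s) = 27
Pow(Add(-5759, Function('o')(n)), Rational(1, 2)) = Pow(Add(-5759, 27), Rational(1, 2)) = Pow(-5732, Rational(1, 2)) = Mul(2, I, Pow(1433, Rational(1, 2)))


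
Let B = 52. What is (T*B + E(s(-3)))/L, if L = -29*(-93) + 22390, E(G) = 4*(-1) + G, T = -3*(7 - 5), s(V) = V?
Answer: -319/25087 ≈ -0.012716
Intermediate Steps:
T = -6 (T = -3*2 = -6)
E(G) = -4 + G
L = 25087 (L = 2697 + 22390 = 25087)
(T*B + E(s(-3)))/L = (-6*52 + (-4 - 3))/25087 = (-312 - 7)*(1/25087) = -319*1/25087 = -319/25087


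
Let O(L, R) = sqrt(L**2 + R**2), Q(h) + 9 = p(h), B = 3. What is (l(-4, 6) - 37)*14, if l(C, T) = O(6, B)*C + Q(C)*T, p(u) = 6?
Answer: -770 - 168*sqrt(5) ≈ -1145.7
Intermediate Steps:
Q(h) = -3 (Q(h) = -9 + 6 = -3)
l(C, T) = -3*T + 3*C*sqrt(5) (l(C, T) = sqrt(6**2 + 3**2)*C - 3*T = sqrt(36 + 9)*C - 3*T = sqrt(45)*C - 3*T = (3*sqrt(5))*C - 3*T = 3*C*sqrt(5) - 3*T = -3*T + 3*C*sqrt(5))
(l(-4, 6) - 37)*14 = ((-3*6 + 3*(-4)*sqrt(5)) - 37)*14 = ((-18 - 12*sqrt(5)) - 37)*14 = (-55 - 12*sqrt(5))*14 = -770 - 168*sqrt(5)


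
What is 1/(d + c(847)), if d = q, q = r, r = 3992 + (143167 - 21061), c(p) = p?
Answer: 1/126945 ≈ 7.8774e-6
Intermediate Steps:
r = 126098 (r = 3992 + 122106 = 126098)
q = 126098
d = 126098
1/(d + c(847)) = 1/(126098 + 847) = 1/126945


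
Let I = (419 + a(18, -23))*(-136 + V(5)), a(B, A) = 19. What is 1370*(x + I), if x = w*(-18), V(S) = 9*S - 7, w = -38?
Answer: -57868800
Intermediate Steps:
V(S) = -7 + 9*S
x = 684 (x = -38*(-18) = 684)
I = -42924 (I = (419 + 19)*(-136 + (-7 + 9*5)) = 438*(-136 + (-7 + 45)) = 438*(-136 + 38) = 438*(-98) = -42924)
1370*(x + I) = 1370*(684 - 42924) = 1370*(-42240) = -57868800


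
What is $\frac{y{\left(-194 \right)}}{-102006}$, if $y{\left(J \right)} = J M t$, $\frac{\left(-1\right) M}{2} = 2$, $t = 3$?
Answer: $- \frac{388}{17001} \approx -0.022822$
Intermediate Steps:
$M = -4$ ($M = \left(-2\right) 2 = -4$)
$y{\left(J \right)} = - 12 J$ ($y{\left(J \right)} = J \left(-4\right) 3 = - 4 J 3 = - 12 J$)
$\frac{y{\left(-194 \right)}}{-102006} = \frac{\left(-12\right) \left(-194\right)}{-102006} = 2328 \left(- \frac{1}{102006}\right) = - \frac{388}{17001}$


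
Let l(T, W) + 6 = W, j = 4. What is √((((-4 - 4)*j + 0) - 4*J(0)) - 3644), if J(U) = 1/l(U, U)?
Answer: I*√33078/3 ≈ 60.625*I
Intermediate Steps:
l(T, W) = -6 + W
J(U) = 1/(-6 + U)
√((((-4 - 4)*j + 0) - 4*J(0)) - 3644) = √((((-4 - 4)*4 + 0) - 4/(-6 + 0)) - 3644) = √(((-8*4 + 0) - 4/(-6)) - 3644) = √(((-32 + 0) - 4*(-⅙)) - 3644) = √((-32 + ⅔) - 3644) = √(-94/3 - 3644) = √(-11026/3) = I*√33078/3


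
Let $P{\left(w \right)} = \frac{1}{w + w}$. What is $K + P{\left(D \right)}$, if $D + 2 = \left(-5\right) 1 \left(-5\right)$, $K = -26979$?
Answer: $- \frac{1241033}{46} \approx -26979.0$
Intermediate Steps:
$D = 23$ ($D = -2 + \left(-5\right) 1 \left(-5\right) = -2 - -25 = -2 + 25 = 23$)
$P{\left(w \right)} = \frac{1}{2 w}$
$K + P{\left(D \right)} = -26979 + \frac{1}{2 \cdot 23} = -26979 + \frac{1}{2} \cdot \frac{1}{23} = -26979 + \frac{1}{46} = - \frac{1241033}{46}$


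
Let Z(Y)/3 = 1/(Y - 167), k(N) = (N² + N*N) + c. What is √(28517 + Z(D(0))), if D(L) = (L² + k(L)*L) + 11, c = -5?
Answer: √19277479/26 ≈ 168.87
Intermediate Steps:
k(N) = -5 + 2*N² (k(N) = (N² + N*N) - 5 = (N² + N²) - 5 = 2*N² - 5 = -5 + 2*N²)
D(L) = 11 + L² + L*(-5 + 2*L²) (D(L) = (L² + (-5 + 2*L²)*L) + 11 = (L² + L*(-5 + 2*L²)) + 11 = 11 + L² + L*(-5 + 2*L²))
Z(Y) = 3/(-167 + Y) (Z(Y) = 3/(Y - 167) = 3/(-167 + Y))
√(28517 + Z(D(0))) = √(28517 + 3/(-167 + (11 + 0² + 0*(-5 + 2*0²)))) = √(28517 + 3/(-167 + (11 + 0 + 0*(-5 + 2*0)))) = √(28517 + 3/(-167 + (11 + 0 + 0*(-5 + 0)))) = √(28517 + 3/(-167 + (11 + 0 + 0*(-5)))) = √(28517 + 3/(-167 + (11 + 0 + 0))) = √(28517 + 3/(-167 + 11)) = √(28517 + 3/(-156)) = √(28517 + 3*(-1/156)) = √(28517 - 1/52) = √(1482883/52) = √19277479/26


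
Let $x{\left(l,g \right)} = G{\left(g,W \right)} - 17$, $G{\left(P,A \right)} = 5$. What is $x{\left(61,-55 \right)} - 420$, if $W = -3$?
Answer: $-432$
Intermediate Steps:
$x{\left(l,g \right)} = -12$ ($x{\left(l,g \right)} = 5 - 17 = -12$)
$x{\left(61,-55 \right)} - 420 = -12 - 420 = -432$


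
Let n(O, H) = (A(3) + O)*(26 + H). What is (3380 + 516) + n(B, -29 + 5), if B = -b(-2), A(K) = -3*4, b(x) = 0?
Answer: 3872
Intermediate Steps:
A(K) = -12
B = 0 (B = -1*0 = 0)
n(O, H) = (-12 + O)*(26 + H)
(3380 + 516) + n(B, -29 + 5) = (3380 + 516) + (-312 - 12*(-29 + 5) + 26*0 + (-29 + 5)*0) = 3896 + (-312 - 12*(-24) + 0 - 24*0) = 3896 + (-312 + 288 + 0 + 0) = 3896 - 24 = 3872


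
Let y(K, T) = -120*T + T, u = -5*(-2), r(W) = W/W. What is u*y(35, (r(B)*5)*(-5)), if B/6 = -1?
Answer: 29750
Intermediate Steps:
B = -6 (B = 6*(-1) = -6)
r(W) = 1
u = 10
y(K, T) = -119*T
u*y(35, (r(B)*5)*(-5)) = 10*(-119*1*5*(-5)) = 10*(-595*(-5)) = 10*(-119*(-25)) = 10*2975 = 29750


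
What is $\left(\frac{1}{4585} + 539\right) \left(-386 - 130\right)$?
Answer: $- \frac{1275199056}{4585} \approx -2.7812 \cdot 10^{5}$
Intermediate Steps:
$\left(\frac{1}{4585} + 539\right) \left(-386 - 130\right) = \left(\frac{1}{4585} + 539\right) \left(-516\right) = \frac{2471316}{4585} \left(-516\right) = - \frac{1275199056}{4585}$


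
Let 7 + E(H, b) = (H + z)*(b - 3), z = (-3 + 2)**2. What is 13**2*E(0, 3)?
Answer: -1183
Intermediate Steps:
z = 1 (z = (-1)**2 = 1)
E(H, b) = -7 + (1 + H)*(-3 + b) (E(H, b) = -7 + (H + 1)*(b - 3) = -7 + (1 + H)*(-3 + b))
13**2*E(0, 3) = 13**2*(-10 + 3 - 3*0 + 0*3) = 169*(-10 + 3 + 0 + 0) = 169*(-7) = -1183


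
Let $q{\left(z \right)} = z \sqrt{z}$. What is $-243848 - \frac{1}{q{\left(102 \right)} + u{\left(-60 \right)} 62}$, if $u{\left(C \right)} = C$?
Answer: $- \frac{129820529629}{532383} + \frac{17 \sqrt{102}}{2129532} \approx -2.4385 \cdot 10^{5}$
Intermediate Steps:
$q{\left(z \right)} = z^{\frac{3}{2}}$
$-243848 - \frac{1}{q{\left(102 \right)} + u{\left(-60 \right)} 62} = -243848 - \frac{1}{102^{\frac{3}{2}} - 3720} = -243848 - \frac{1}{102 \sqrt{102} - 3720} = -243848 - \frac{1}{-3720 + 102 \sqrt{102}}$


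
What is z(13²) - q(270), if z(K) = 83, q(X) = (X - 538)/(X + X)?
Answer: 11272/135 ≈ 83.496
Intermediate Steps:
q(X) = (-538 + X)/(2*X) (q(X) = (-538 + X)/((2*X)) = (-538 + X)*(1/(2*X)) = (-538 + X)/(2*X))
z(13²) - q(270) = 83 - (-538 + 270)/(2*270) = 83 - (-268)/(2*270) = 83 - 1*(-67/135) = 83 + 67/135 = 11272/135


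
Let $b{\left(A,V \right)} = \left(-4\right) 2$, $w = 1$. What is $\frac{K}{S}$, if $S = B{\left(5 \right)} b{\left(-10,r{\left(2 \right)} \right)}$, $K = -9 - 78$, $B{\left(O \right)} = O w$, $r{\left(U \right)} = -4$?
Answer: $\frac{87}{40} \approx 2.175$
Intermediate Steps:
$B{\left(O \right)} = O$ ($B{\left(O \right)} = O 1 = O$)
$b{\left(A,V \right)} = -8$
$K = -87$ ($K = -9 - 78 = -87$)
$S = -40$ ($S = 5 \left(-8\right) = -40$)
$\frac{K}{S} = - \frac{87}{-40} = \left(-87\right) \left(- \frac{1}{40}\right) = \frac{87}{40}$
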